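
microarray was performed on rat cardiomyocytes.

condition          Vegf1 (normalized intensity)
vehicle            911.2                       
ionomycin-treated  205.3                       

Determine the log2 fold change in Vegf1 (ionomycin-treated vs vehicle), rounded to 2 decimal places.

Fold change = 205.3 / 911.2 = 0.2253
log2(0.2253) = -2.150

-2.15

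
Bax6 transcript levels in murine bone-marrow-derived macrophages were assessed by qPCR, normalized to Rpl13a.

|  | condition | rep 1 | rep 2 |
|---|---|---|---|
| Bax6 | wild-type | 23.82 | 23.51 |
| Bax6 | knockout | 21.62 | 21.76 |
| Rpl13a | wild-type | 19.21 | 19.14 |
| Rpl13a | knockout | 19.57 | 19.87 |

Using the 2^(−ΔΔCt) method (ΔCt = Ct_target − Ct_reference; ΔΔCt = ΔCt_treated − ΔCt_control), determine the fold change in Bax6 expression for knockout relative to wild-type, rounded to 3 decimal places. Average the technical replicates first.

5.736

Mean Ct: Bax6 wild-type 23.665; Bax6 knockout 21.690; Rpl13a wild-type 19.175; Rpl13a knockout 19.720
ΔCt(wild-type) = 23.665 − 19.175 = 4.490
ΔCt(knockout) = 21.690 − 19.720 = 1.970
ΔΔCt = 1.970 − 4.490 = -2.520
Fold change = 2^(−(-2.520)) = 2^2.520 = 5.7358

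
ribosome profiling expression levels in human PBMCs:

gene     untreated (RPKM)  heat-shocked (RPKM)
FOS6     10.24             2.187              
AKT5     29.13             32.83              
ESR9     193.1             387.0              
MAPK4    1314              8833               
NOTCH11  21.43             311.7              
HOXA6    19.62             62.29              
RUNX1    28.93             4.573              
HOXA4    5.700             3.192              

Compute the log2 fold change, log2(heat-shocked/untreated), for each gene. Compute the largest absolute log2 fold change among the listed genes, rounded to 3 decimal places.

log2(2.187/10.24) = -2.227  (FOS6)
log2(32.83/29.13) = 0.173  (AKT5)
log2(387.0/193.1) = 1.003  (ESR9)
log2(8833/1314) = 2.749  (MAPK4)
log2(311.7/21.43) = 3.862  (NOTCH11)
log2(62.29/19.62) = 1.667  (HOXA6)
log2(4.573/28.93) = -2.661  (RUNX1)
log2(3.192/5.700) = -0.837  (HOXA4)
The largest magnitude belongs to NOTCH11.

3.862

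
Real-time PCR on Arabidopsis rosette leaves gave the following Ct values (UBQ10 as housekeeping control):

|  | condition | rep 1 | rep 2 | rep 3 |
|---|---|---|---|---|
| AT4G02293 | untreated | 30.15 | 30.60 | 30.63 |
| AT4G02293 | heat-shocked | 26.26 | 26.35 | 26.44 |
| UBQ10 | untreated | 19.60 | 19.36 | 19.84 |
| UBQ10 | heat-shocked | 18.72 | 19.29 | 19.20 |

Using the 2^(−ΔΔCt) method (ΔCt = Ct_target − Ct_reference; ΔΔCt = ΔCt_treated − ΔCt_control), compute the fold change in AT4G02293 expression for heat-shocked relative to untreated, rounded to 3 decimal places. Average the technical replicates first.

11.959

Mean Ct: AT4G02293 untreated 30.460; AT4G02293 heat-shocked 26.350; UBQ10 untreated 19.600; UBQ10 heat-shocked 19.070
ΔCt(untreated) = 30.460 − 19.600 = 10.860
ΔCt(heat-shocked) = 26.350 − 19.070 = 7.280
ΔΔCt = 7.280 − 10.860 = -3.580
Fold change = 2^(−(-3.580)) = 2^3.580 = 11.9588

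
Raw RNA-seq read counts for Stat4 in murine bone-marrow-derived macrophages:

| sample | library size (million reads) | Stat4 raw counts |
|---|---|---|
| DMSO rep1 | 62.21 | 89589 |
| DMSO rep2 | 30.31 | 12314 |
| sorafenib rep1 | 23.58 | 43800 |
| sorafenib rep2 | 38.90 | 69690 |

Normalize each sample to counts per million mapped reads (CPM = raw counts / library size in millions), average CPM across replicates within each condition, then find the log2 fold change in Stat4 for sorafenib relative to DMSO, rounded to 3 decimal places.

CPM(DMSO rep1) = 89589 / 62.21 = 1440.1061
CPM(DMSO rep2) = 12314 / 30.31 = 406.2686
CPM(sorafenib rep1) = 43800 / 23.58 = 1857.5064
CPM(sorafenib rep2) = 69690 / 38.90 = 1791.5167
mean CPM(DMSO) = 923.1873; mean CPM(sorafenib) = 1824.5115
Fold change = 1824.5115 / 923.1873 = 1.97632
log2(1.97632) = 0.9828

0.983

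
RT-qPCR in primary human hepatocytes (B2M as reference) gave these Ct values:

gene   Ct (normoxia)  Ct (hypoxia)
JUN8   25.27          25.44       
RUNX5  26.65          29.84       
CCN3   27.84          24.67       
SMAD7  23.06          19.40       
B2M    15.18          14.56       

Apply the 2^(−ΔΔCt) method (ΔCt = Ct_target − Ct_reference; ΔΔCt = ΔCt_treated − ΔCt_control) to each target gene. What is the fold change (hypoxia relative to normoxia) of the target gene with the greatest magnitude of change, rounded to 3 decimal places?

JUN8: ΔΔCt = (25.44−14.56) − (25.27−15.18) = 10.88 − 10.09 = 0.79; fold change = 2^-0.79 = 0.578
RUNX5: ΔΔCt = (29.84−14.56) − (26.65−15.18) = 15.28 − 11.47 = 3.81; fold change = 2^-3.81 = 0.071
CCN3: ΔΔCt = (24.67−14.56) − (27.84−15.18) = 10.11 − 12.66 = -2.55; fold change = 2^2.55 = 5.856
SMAD7: ΔΔCt = (19.40−14.56) − (23.06−15.18) = 4.84 − 7.88 = -3.04; fold change = 2^3.04 = 8.225
RUNX5 has the largest |ΔΔCt| = 3.81.

0.071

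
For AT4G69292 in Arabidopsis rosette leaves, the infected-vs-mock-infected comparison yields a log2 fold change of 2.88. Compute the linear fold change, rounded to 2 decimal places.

Fold change = 2^(2.88) = 7.362

7.36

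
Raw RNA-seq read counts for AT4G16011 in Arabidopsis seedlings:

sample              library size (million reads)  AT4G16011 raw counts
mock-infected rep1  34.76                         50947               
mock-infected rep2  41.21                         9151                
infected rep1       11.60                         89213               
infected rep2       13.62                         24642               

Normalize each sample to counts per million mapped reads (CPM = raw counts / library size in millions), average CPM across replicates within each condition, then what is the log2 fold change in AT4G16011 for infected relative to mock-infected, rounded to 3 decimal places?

2.493

CPM(mock-infected rep1) = 50947 / 34.76 = 1465.6789
CPM(mock-infected rep2) = 9151 / 41.21 = 222.0578
CPM(infected rep1) = 89213 / 11.60 = 7690.7759
CPM(infected rep2) = 24642 / 13.62 = 1809.2511
mean CPM(mock-infected) = 843.8683; mean CPM(infected) = 4750.0135
Fold change = 4750.0135 / 843.8683 = 5.62886
log2(5.62886) = 2.4928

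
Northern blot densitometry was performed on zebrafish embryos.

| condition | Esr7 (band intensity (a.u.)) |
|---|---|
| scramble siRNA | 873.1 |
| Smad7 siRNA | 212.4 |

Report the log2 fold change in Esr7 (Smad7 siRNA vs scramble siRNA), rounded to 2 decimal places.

-2.04

Fold change = 212.4 / 873.1 = 0.2433
log2(0.2433) = -2.039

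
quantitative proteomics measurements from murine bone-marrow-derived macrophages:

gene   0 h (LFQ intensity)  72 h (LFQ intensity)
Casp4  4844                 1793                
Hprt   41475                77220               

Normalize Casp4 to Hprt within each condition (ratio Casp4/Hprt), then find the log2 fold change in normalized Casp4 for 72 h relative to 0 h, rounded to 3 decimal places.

-2.331

Casp4/Hprt (0 h) = 4844 / 41475 = 0.11679
Casp4/Hprt (72 h) = 1793 / 77220 = 0.023219
Fold change = 0.023219 / 0.11679 = 0.1988
log2(0.1988) = -2.3306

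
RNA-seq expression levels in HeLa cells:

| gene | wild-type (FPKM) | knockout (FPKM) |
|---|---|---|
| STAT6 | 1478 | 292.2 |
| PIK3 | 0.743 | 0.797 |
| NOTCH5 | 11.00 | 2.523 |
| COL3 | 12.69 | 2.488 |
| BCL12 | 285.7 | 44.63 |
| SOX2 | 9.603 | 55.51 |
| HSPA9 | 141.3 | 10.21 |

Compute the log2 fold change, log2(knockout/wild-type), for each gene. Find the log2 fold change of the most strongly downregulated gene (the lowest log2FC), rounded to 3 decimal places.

-3.791

log2(292.2/1478) = -2.339  (STAT6)
log2(0.797/0.743) = 0.101  (PIK3)
log2(2.523/11.00) = -2.124  (NOTCH5)
log2(2.488/12.69) = -2.351  (COL3)
log2(44.63/285.7) = -2.678  (BCL12)
log2(55.51/9.603) = 2.531  (SOX2)
log2(10.21/141.3) = -3.791  (HSPA9)
HSPA9 is most strongly downregulated.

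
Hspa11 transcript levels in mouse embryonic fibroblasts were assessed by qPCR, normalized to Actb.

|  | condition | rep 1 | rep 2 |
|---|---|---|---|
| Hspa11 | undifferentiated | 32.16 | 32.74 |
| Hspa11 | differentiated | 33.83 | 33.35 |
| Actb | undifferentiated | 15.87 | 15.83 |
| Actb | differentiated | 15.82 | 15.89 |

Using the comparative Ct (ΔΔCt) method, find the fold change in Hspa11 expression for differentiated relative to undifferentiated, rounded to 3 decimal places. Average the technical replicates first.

Mean Ct: Hspa11 undifferentiated 32.450; Hspa11 differentiated 33.590; Actb undifferentiated 15.850; Actb differentiated 15.855
ΔCt(undifferentiated) = 32.450 − 15.850 = 16.600
ΔCt(differentiated) = 33.590 − 15.855 = 17.735
ΔΔCt = 17.735 − 16.600 = 1.135
Fold change = 2^(−1.135) = 0.4553

0.455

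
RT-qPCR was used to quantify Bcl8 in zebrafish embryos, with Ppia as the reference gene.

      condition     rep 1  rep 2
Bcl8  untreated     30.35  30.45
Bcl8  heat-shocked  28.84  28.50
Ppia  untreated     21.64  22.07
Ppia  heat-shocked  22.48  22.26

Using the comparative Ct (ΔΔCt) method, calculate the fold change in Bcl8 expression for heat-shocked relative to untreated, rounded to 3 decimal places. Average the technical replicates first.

Mean Ct: Bcl8 untreated 30.400; Bcl8 heat-shocked 28.670; Ppia untreated 21.855; Ppia heat-shocked 22.370
ΔCt(untreated) = 30.400 − 21.855 = 8.545
ΔCt(heat-shocked) = 28.670 − 22.370 = 6.300
ΔΔCt = 6.300 − 8.545 = -2.245
Fold change = 2^(−(-2.245)) = 2^2.245 = 4.7404

4.740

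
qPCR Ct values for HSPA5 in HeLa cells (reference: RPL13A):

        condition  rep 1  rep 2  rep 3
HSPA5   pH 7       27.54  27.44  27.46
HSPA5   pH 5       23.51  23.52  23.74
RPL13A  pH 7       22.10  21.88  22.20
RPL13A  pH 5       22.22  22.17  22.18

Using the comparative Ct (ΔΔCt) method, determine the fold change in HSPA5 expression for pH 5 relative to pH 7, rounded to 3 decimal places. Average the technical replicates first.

Mean Ct: HSPA5 pH 7 27.480; HSPA5 pH 5 23.590; RPL13A pH 7 22.060; RPL13A pH 5 22.190
ΔCt(pH 7) = 27.480 − 22.060 = 5.420
ΔCt(pH 5) = 23.590 − 22.190 = 1.400
ΔΔCt = 1.400 − 5.420 = -4.020
Fold change = 2^(−(-4.020)) = 2^4.020 = 16.2234

16.223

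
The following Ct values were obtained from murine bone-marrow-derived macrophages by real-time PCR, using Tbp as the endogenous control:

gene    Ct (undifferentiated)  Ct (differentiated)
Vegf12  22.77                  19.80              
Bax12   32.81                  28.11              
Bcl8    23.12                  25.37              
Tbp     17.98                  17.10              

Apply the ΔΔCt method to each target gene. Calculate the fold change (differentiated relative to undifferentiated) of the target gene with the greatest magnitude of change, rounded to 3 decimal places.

14.123

Vegf12: ΔΔCt = (19.80−17.10) − (22.77−17.98) = 2.70 − 4.79 = -2.09; fold change = 2^2.09 = 4.257
Bax12: ΔΔCt = (28.11−17.10) − (32.81−17.98) = 11.01 − 14.83 = -3.82; fold change = 2^3.82 = 14.123
Bcl8: ΔΔCt = (25.37−17.10) − (23.12−17.98) = 8.27 − 5.14 = 3.13; fold change = 2^-3.13 = 0.114
Bax12 has the largest |ΔΔCt| = 3.82.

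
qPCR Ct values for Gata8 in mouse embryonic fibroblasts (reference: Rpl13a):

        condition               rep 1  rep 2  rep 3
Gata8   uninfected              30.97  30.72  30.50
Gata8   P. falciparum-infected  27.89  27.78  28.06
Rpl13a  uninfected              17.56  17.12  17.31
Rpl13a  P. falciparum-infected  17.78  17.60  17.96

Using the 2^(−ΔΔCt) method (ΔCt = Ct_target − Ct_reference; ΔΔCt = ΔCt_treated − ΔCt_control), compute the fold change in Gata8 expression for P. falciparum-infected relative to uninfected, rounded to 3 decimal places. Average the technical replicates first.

9.646

Mean Ct: Gata8 uninfected 30.730; Gata8 P. falciparum-infected 27.910; Rpl13a uninfected 17.330; Rpl13a P. falciparum-infected 17.780
ΔCt(uninfected) = 30.730 − 17.330 = 13.400
ΔCt(P. falciparum-infected) = 27.910 − 17.780 = 10.130
ΔΔCt = 10.130 − 13.400 = -3.270
Fold change = 2^(−(-3.270)) = 2^3.270 = 9.6465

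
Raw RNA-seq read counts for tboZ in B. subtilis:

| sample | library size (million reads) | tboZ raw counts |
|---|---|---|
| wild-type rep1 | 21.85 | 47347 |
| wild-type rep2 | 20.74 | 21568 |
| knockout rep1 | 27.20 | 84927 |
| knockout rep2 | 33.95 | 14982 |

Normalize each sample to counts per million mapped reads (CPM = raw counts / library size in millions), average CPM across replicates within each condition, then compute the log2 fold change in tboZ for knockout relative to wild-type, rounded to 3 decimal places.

0.152

CPM(wild-type rep1) = 47347 / 21.85 = 2166.9108
CPM(wild-type rep2) = 21568 / 20.74 = 1039.9229
CPM(knockout rep1) = 84927 / 27.20 = 3122.3162
CPM(knockout rep2) = 14982 / 33.95 = 441.2960
mean CPM(wild-type) = 1603.4168; mean CPM(knockout) = 1781.8061
Fold change = 1781.8061 / 1603.4168 = 1.11126
log2(1.11126) = 0.1522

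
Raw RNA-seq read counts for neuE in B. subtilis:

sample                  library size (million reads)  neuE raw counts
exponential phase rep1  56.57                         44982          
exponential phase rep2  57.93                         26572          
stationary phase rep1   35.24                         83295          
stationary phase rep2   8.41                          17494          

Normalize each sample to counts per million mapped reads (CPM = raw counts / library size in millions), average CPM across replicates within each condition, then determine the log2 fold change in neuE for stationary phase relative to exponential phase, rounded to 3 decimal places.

1.825

CPM(exponential phase rep1) = 44982 / 56.57 = 795.1564
CPM(exponential phase rep2) = 26572 / 57.93 = 458.6915
CPM(stationary phase rep1) = 83295 / 35.24 = 2363.6493
CPM(stationary phase rep2) = 17494 / 8.41 = 2080.1427
mean CPM(exponential phase) = 626.9240; mean CPM(stationary phase) = 2221.8960
Fold change = 2221.8960 / 626.9240 = 3.54412
log2(3.54412) = 1.8254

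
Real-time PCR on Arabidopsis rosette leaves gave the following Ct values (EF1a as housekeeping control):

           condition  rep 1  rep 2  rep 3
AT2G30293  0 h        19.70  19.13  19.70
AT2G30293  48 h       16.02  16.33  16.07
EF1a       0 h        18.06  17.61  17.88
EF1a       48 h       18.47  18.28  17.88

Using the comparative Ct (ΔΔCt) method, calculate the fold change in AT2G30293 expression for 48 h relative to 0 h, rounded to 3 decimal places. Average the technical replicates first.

Mean Ct: AT2G30293 0 h 19.510; AT2G30293 48 h 16.140; EF1a 0 h 17.850; EF1a 48 h 18.210
ΔCt(0 h) = 19.510 − 17.850 = 1.660
ΔCt(48 h) = 16.140 − 18.210 = -2.070
ΔΔCt = -2.070 − 1.660 = -3.730
Fold change = 2^(−(-3.730)) = 2^3.730 = 13.2691

13.269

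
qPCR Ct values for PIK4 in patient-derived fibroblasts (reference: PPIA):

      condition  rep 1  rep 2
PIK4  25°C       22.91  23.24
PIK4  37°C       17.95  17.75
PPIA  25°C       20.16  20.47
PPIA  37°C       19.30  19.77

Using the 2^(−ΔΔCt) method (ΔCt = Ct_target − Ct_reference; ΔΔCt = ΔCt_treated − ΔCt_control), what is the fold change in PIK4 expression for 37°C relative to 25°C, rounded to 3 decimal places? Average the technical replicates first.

21.781

Mean Ct: PIK4 25°C 23.075; PIK4 37°C 17.850; PPIA 25°C 20.315; PPIA 37°C 19.535
ΔCt(25°C) = 23.075 − 20.315 = 2.760
ΔCt(37°C) = 17.850 − 19.535 = -1.685
ΔΔCt = -1.685 − 2.760 = -4.445
Fold change = 2^(−(-4.445)) = 2^4.445 = 21.7810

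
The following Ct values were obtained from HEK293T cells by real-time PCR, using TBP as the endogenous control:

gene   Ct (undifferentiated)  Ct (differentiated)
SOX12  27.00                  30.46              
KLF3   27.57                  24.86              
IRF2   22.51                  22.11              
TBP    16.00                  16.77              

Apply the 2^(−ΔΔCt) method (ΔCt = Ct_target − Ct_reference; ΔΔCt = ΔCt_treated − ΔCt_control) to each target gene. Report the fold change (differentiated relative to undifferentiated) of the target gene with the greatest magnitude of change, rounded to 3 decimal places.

SOX12: ΔΔCt = (30.46−16.77) − (27.00−16.00) = 13.69 − 11.00 = 2.69; fold change = 2^-2.69 = 0.155
KLF3: ΔΔCt = (24.86−16.77) − (27.57−16.00) = 8.09 − 11.57 = -3.48; fold change = 2^3.48 = 11.158
IRF2: ΔΔCt = (22.11−16.77) − (22.51−16.00) = 5.34 − 6.51 = -1.17; fold change = 2^1.17 = 2.250
KLF3 has the largest |ΔΔCt| = 3.48.

11.158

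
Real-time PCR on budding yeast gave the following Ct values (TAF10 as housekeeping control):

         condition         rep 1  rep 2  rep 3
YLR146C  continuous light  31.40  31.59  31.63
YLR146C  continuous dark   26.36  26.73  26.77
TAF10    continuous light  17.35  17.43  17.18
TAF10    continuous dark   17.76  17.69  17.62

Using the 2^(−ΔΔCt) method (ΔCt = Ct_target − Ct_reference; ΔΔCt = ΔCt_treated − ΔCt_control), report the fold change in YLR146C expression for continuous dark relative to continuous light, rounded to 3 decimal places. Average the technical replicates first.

39.124

Mean Ct: YLR146C continuous light 31.540; YLR146C continuous dark 26.620; TAF10 continuous light 17.320; TAF10 continuous dark 17.690
ΔCt(continuous light) = 31.540 − 17.320 = 14.220
ΔCt(continuous dark) = 26.620 − 17.690 = 8.930
ΔΔCt = 8.930 − 14.220 = -5.290
Fold change = 2^(−(-5.290)) = 2^5.290 = 39.1245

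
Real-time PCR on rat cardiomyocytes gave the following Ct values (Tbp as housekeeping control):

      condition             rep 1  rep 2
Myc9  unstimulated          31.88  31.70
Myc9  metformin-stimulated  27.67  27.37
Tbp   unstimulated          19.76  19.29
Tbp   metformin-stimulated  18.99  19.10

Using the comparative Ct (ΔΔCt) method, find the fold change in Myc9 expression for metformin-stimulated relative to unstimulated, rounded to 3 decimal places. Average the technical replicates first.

13.833

Mean Ct: Myc9 unstimulated 31.790; Myc9 metformin-stimulated 27.520; Tbp unstimulated 19.525; Tbp metformin-stimulated 19.045
ΔCt(unstimulated) = 31.790 − 19.525 = 12.265
ΔCt(metformin-stimulated) = 27.520 − 19.045 = 8.475
ΔΔCt = 8.475 − 12.265 = -3.790
Fold change = 2^(−(-3.790)) = 2^3.790 = 13.8326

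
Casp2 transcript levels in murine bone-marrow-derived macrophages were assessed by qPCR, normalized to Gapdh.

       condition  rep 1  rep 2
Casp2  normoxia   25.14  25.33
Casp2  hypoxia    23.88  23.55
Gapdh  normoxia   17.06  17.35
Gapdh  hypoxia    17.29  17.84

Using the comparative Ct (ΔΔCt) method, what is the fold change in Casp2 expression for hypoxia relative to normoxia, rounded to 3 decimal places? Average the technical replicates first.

Mean Ct: Casp2 normoxia 25.235; Casp2 hypoxia 23.715; Gapdh normoxia 17.205; Gapdh hypoxia 17.565
ΔCt(normoxia) = 25.235 − 17.205 = 8.030
ΔCt(hypoxia) = 23.715 − 17.565 = 6.150
ΔΔCt = 6.150 − 8.030 = -1.880
Fold change = 2^(−(-1.880)) = 2^1.880 = 3.6808

3.681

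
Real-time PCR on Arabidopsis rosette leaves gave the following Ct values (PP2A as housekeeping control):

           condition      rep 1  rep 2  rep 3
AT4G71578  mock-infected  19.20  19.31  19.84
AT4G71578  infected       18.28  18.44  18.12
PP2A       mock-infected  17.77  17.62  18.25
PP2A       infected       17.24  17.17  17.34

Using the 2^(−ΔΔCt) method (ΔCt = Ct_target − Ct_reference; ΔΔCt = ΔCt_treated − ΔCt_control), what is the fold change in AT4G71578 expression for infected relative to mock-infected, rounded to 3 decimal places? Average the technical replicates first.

1.454

Mean Ct: AT4G71578 mock-infected 19.450; AT4G71578 infected 18.280; PP2A mock-infected 17.880; PP2A infected 17.250
ΔCt(mock-infected) = 19.450 − 17.880 = 1.570
ΔCt(infected) = 18.280 − 17.250 = 1.030
ΔΔCt = 1.030 − 1.570 = -0.540
Fold change = 2^(−(-0.540)) = 2^0.540 = 1.4540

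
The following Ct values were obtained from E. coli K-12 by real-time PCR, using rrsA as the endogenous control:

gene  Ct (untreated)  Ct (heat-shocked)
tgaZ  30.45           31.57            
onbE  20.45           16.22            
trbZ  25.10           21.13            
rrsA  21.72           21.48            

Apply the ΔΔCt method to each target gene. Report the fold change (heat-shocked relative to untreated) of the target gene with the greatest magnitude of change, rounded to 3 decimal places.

15.889

tgaZ: ΔΔCt = (31.57−21.48) − (30.45−21.72) = 10.09 − 8.73 = 1.36; fold change = 2^-1.36 = 0.390
onbE: ΔΔCt = (16.22−21.48) − (20.45−21.72) = -5.26 − (-1.27) = -3.99; fold change = 2^3.99 = 15.889
trbZ: ΔΔCt = (21.13−21.48) − (25.10−21.72) = -0.35 − 3.38 = -3.73; fold change = 2^3.73 = 13.269
onbE has the largest |ΔΔCt| = 3.99.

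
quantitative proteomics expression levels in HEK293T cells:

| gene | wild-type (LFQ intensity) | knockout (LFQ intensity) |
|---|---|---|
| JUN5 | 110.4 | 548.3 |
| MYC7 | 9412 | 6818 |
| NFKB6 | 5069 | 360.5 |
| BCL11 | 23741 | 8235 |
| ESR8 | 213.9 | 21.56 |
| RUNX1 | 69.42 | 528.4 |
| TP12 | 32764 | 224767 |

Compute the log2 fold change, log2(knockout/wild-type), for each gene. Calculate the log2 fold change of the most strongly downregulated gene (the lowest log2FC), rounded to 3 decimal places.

-3.814

log2(548.3/110.4) = 2.312  (JUN5)
log2(6818/9412) = -0.465  (MYC7)
log2(360.5/5069) = -3.814  (NFKB6)
log2(8235/23741) = -1.528  (BCL11)
log2(21.56/213.9) = -3.311  (ESR8)
log2(528.4/69.42) = 2.928  (RUNX1)
log2(224767/32764) = 2.778  (TP12)
NFKB6 is most strongly downregulated.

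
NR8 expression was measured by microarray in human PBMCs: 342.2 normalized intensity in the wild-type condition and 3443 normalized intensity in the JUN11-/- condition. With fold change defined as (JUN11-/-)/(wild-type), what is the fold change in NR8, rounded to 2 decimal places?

10.06

Fold change = 3443 / 342.2 = 10.061
NR8 is upregulated.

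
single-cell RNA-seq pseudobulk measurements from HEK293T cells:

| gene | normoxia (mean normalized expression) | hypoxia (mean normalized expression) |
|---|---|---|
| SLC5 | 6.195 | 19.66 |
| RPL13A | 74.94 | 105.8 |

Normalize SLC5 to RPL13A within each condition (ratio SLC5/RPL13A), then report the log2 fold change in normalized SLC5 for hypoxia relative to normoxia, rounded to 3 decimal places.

SLC5/RPL13A (normoxia) = 6.195 / 74.94 = 0.082666
SLC5/RPL13A (hypoxia) = 19.66 / 105.8 = 0.18582
Fold change = 0.18582 / 0.082666 = 2.2479
log2(2.2479) = 1.1686

1.169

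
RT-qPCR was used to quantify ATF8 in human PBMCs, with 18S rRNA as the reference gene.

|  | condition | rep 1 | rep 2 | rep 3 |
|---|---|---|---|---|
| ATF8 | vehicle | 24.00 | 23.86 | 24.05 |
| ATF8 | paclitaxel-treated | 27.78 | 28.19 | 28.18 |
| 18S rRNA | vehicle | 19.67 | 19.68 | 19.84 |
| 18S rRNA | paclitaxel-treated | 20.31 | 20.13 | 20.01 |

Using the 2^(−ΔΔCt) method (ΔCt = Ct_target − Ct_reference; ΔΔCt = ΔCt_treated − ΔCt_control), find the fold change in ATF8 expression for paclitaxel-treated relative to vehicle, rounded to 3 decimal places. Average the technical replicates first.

Mean Ct: ATF8 vehicle 23.970; ATF8 paclitaxel-treated 28.050; 18S rRNA vehicle 19.730; 18S rRNA paclitaxel-treated 20.150
ΔCt(vehicle) = 23.970 − 19.730 = 4.240
ΔCt(paclitaxel-treated) = 28.050 − 20.150 = 7.900
ΔΔCt = 7.900 − 4.240 = 3.660
Fold change = 2^(−3.660) = 0.0791

0.079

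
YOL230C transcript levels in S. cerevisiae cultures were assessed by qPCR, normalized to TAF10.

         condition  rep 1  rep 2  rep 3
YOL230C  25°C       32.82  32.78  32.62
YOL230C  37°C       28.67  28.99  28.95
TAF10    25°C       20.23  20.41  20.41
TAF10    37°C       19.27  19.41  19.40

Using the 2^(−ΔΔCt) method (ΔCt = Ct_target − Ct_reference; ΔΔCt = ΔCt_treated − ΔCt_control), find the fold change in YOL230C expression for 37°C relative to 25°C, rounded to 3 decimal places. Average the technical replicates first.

7.362

Mean Ct: YOL230C 25°C 32.740; YOL230C 37°C 28.870; TAF10 25°C 20.350; TAF10 37°C 19.360
ΔCt(25°C) = 32.740 − 20.350 = 12.390
ΔCt(37°C) = 28.870 − 19.360 = 9.510
ΔΔCt = 9.510 − 12.390 = -2.880
Fold change = 2^(−(-2.880)) = 2^2.880 = 7.3615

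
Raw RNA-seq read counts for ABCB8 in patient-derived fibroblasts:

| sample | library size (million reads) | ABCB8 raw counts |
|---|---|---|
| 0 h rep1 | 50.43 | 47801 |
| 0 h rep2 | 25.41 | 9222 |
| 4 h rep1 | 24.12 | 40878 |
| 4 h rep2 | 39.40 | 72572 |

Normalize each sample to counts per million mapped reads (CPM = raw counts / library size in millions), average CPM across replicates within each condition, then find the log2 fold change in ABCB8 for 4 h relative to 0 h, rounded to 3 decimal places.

CPM(0 h rep1) = 47801 / 50.43 = 947.8683
CPM(0 h rep2) = 9222 / 25.41 = 362.9280
CPM(4 h rep1) = 40878 / 24.12 = 1694.7761
CPM(4 h rep2) = 72572 / 39.40 = 1841.9289
mean CPM(0 h) = 655.3982; mean CPM(4 h) = 1768.3525
Fold change = 1768.3525 / 655.3982 = 2.69813
log2(2.69813) = 1.4320

1.432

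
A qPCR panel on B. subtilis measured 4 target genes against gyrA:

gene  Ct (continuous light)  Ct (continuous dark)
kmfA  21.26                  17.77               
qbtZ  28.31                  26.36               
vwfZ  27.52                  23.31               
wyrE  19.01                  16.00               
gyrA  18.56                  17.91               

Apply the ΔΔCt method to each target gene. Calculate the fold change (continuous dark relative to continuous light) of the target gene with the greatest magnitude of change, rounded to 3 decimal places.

11.794

kmfA: ΔΔCt = (17.77−17.91) − (21.26−18.56) = -0.14 − 2.70 = -2.84; fold change = 2^2.84 = 7.160
qbtZ: ΔΔCt = (26.36−17.91) − (28.31−18.56) = 8.45 − 9.75 = -1.30; fold change = 2^1.30 = 2.462
vwfZ: ΔΔCt = (23.31−17.91) − (27.52−18.56) = 5.40 − 8.96 = -3.56; fold change = 2^3.56 = 11.794
wyrE: ΔΔCt = (16.00−17.91) − (19.01−18.56) = -1.91 − 0.45 = -2.36; fold change = 2^2.36 = 5.134
vwfZ has the largest |ΔΔCt| = 3.56.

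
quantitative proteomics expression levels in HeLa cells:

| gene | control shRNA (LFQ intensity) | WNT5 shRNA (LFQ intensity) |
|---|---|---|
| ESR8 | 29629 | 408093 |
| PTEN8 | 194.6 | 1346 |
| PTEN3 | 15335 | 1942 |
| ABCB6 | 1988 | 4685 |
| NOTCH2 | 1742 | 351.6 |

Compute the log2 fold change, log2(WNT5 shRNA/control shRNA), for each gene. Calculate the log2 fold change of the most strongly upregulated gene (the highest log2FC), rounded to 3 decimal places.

3.784

log2(408093/29629) = 3.784  (ESR8)
log2(1346/194.6) = 2.790  (PTEN8)
log2(1942/15335) = -2.981  (PTEN3)
log2(4685/1988) = 1.237  (ABCB6)
log2(351.6/1742) = -2.309  (NOTCH2)
ESR8 is most strongly upregulated.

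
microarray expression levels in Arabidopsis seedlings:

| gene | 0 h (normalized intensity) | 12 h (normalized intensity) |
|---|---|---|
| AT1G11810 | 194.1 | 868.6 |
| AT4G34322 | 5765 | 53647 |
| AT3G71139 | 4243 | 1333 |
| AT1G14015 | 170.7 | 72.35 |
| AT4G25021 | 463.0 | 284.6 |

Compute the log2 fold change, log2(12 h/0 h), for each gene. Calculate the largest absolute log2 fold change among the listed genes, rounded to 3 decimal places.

log2(868.6/194.1) = 2.162  (AT1G11810)
log2(53647/5765) = 3.218  (AT4G34322)
log2(1333/4243) = -1.670  (AT3G71139)
log2(72.35/170.7) = -1.238  (AT1G14015)
log2(284.6/463.0) = -0.702  (AT4G25021)
The largest magnitude belongs to AT4G34322.

3.218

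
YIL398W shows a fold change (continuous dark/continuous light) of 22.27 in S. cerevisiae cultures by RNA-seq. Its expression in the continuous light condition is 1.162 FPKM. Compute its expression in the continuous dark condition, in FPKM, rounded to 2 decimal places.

continuous dark expression = 1.162 × 22.27 = 25.88

25.88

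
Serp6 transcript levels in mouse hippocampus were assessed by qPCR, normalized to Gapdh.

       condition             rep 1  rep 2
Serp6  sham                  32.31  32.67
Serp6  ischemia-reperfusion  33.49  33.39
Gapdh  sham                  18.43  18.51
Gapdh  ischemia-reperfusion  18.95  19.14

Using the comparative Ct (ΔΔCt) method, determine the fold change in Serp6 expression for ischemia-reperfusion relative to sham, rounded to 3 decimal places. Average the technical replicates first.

0.771

Mean Ct: Serp6 sham 32.490; Serp6 ischemia-reperfusion 33.440; Gapdh sham 18.470; Gapdh ischemia-reperfusion 19.045
ΔCt(sham) = 32.490 − 18.470 = 14.020
ΔCt(ischemia-reperfusion) = 33.440 − 19.045 = 14.395
ΔΔCt = 14.395 − 14.020 = 0.375
Fold change = 2^(−0.375) = 0.7711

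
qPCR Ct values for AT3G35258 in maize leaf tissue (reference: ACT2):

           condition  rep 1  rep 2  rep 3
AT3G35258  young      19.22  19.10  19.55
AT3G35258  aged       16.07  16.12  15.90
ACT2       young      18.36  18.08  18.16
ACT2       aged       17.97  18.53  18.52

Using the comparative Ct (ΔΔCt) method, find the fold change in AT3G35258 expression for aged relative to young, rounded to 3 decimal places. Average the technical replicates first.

Mean Ct: AT3G35258 young 19.290; AT3G35258 aged 16.030; ACT2 young 18.200; ACT2 aged 18.340
ΔCt(young) = 19.290 − 18.200 = 1.090
ΔCt(aged) = 16.030 − 18.340 = -2.310
ΔΔCt = -2.310 − 1.090 = -3.400
Fold change = 2^(−(-3.400)) = 2^3.400 = 10.5561

10.556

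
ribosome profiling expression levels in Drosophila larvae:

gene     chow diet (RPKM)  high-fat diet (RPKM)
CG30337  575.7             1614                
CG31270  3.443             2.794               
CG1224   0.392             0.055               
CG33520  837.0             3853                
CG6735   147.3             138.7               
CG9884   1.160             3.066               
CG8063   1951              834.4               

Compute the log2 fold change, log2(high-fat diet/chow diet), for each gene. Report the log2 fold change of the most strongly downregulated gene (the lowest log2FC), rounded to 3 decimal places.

-2.833

log2(1614/575.7) = 1.487  (CG30337)
log2(2.794/3.443) = -0.301  (CG31270)
log2(0.055/0.392) = -2.833  (CG1224)
log2(3853/837.0) = 2.203  (CG33520)
log2(138.7/147.3) = -0.087  (CG6735)
log2(3.066/1.160) = 1.402  (CG9884)
log2(834.4/1951) = -1.225  (CG8063)
CG1224 is most strongly downregulated.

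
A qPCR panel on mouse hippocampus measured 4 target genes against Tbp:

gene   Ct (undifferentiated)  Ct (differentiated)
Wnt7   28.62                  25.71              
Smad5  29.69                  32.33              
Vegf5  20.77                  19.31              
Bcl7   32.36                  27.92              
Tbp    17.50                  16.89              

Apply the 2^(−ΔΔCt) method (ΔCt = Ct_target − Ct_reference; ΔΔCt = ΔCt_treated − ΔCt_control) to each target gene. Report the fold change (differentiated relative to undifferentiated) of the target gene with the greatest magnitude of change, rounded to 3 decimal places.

Wnt7: ΔΔCt = (25.71−16.89) − (28.62−17.50) = 8.82 − 11.12 = -2.30; fold change = 2^2.30 = 4.925
Smad5: ΔΔCt = (32.33−16.89) − (29.69−17.50) = 15.44 − 12.19 = 3.25; fold change = 2^-3.25 = 0.105
Vegf5: ΔΔCt = (19.31−16.89) − (20.77−17.50) = 2.42 − 3.27 = -0.85; fold change = 2^0.85 = 1.803
Bcl7: ΔΔCt = (27.92−16.89) − (32.36−17.50) = 11.03 − 14.86 = -3.83; fold change = 2^3.83 = 14.221
Bcl7 has the largest |ΔΔCt| = 3.83.

14.221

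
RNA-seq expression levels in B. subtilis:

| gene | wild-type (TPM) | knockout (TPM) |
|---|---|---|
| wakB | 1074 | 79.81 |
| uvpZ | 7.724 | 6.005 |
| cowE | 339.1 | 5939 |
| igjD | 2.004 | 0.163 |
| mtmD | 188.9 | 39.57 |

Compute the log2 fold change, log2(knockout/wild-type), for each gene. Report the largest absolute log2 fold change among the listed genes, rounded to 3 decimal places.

log2(79.81/1074) = -3.750  (wakB)
log2(6.005/7.724) = -0.363  (uvpZ)
log2(5939/339.1) = 4.130  (cowE)
log2(0.163/2.004) = -3.620  (igjD)
log2(39.57/188.9) = -2.255  (mtmD)
The largest magnitude belongs to cowE.

4.130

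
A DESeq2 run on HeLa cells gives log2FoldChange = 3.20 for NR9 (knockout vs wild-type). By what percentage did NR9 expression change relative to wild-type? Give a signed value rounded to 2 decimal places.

818.96%

Fold change = 2^(3.20) = 9.1896
Percent change = (FC − 1) × 100% = (9.1896 − 1) × 100 = 818.96%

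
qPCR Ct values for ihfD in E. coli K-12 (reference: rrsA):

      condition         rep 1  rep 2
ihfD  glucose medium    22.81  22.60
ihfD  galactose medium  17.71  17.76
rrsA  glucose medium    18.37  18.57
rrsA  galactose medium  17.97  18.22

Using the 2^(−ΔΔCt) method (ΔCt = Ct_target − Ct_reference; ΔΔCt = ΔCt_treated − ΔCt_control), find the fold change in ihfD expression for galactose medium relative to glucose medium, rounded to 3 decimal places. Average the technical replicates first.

Mean Ct: ihfD glucose medium 22.705; ihfD galactose medium 17.735; rrsA glucose medium 18.470; rrsA galactose medium 18.095
ΔCt(glucose medium) = 22.705 − 18.470 = 4.235
ΔCt(galactose medium) = 17.735 − 18.095 = -0.360
ΔΔCt = -0.360 − 4.235 = -4.595
Fold change = 2^(−(-4.595)) = 2^4.595 = 24.1676

24.168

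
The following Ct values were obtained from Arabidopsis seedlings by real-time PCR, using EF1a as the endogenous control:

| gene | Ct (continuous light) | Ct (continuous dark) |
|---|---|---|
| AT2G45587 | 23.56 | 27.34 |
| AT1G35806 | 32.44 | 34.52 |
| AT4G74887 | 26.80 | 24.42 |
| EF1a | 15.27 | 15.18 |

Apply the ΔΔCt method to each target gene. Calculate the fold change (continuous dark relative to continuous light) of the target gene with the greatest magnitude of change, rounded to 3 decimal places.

AT2G45587: ΔΔCt = (27.34−15.18) − (23.56−15.27) = 12.16 − 8.29 = 3.87; fold change = 2^-3.87 = 0.068
AT1G35806: ΔΔCt = (34.52−15.18) − (32.44−15.27) = 19.34 − 17.17 = 2.17; fold change = 2^-2.17 = 0.222
AT4G74887: ΔΔCt = (24.42−15.18) − (26.80−15.27) = 9.24 − 11.53 = -2.29; fold change = 2^2.29 = 4.891
AT2G45587 has the largest |ΔΔCt| = 3.87.

0.068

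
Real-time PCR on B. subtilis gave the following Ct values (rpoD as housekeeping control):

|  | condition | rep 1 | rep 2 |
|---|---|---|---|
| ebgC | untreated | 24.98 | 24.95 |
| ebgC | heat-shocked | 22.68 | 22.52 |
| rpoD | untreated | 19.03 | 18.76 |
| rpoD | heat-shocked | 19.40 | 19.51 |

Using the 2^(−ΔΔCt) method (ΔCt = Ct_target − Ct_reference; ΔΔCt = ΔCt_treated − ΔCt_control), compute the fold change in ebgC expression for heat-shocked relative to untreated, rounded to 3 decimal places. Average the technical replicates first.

Mean Ct: ebgC untreated 24.965; ebgC heat-shocked 22.600; rpoD untreated 18.895; rpoD heat-shocked 19.455
ΔCt(untreated) = 24.965 − 18.895 = 6.070
ΔCt(heat-shocked) = 22.600 − 19.455 = 3.145
ΔΔCt = 3.145 − 6.070 = -2.925
Fold change = 2^(−(-2.925)) = 2^2.925 = 7.5947

7.595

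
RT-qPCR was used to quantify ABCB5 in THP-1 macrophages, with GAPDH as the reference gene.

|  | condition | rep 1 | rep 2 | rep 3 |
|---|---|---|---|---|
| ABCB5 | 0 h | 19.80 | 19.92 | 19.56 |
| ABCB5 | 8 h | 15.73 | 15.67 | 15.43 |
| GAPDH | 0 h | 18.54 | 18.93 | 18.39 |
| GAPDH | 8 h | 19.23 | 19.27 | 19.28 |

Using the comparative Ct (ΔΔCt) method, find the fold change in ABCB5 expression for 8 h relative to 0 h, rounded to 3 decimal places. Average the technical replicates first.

Mean Ct: ABCB5 0 h 19.760; ABCB5 8 h 15.610; GAPDH 0 h 18.620; GAPDH 8 h 19.260
ΔCt(0 h) = 19.760 − 18.620 = 1.140
ΔCt(8 h) = 15.610 − 19.260 = -3.650
ΔΔCt = -3.650 − 1.140 = -4.790
Fold change = 2^(−(-4.790)) = 2^4.790 = 27.6652

27.665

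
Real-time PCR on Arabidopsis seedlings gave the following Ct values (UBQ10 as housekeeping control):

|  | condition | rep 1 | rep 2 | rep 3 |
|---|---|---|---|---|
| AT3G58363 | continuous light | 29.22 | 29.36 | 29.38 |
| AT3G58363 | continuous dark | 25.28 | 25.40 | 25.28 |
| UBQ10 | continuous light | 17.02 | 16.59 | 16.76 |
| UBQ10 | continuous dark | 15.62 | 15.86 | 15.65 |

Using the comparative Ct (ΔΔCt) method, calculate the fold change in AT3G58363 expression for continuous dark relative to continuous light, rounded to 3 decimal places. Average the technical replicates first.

7.568

Mean Ct: AT3G58363 continuous light 29.320; AT3G58363 continuous dark 25.320; UBQ10 continuous light 16.790; UBQ10 continuous dark 15.710
ΔCt(continuous light) = 29.320 − 16.790 = 12.530
ΔCt(continuous dark) = 25.320 − 15.710 = 9.610
ΔΔCt = 9.610 − 12.530 = -2.920
Fold change = 2^(−(-2.920)) = 2^2.920 = 7.5685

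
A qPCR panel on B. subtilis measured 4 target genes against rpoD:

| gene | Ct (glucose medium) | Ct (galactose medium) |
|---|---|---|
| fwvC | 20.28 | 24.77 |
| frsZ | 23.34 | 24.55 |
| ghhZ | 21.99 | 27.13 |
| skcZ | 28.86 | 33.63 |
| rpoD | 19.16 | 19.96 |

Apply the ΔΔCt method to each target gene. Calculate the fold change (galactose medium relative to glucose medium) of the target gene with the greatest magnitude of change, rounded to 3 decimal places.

fwvC: ΔΔCt = (24.77−19.96) − (20.28−19.16) = 4.81 − 1.12 = 3.69; fold change = 2^-3.69 = 0.077
frsZ: ΔΔCt = (24.55−19.96) − (23.34−19.16) = 4.59 − 4.18 = 0.41; fold change = 2^-0.41 = 0.753
ghhZ: ΔΔCt = (27.13−19.96) − (21.99−19.16) = 7.17 − 2.83 = 4.34; fold change = 2^-4.34 = 0.049
skcZ: ΔΔCt = (33.63−19.96) − (28.86−19.16) = 13.67 − 9.70 = 3.97; fold change = 2^-3.97 = 0.064
ghhZ has the largest |ΔΔCt| = 4.34.

0.049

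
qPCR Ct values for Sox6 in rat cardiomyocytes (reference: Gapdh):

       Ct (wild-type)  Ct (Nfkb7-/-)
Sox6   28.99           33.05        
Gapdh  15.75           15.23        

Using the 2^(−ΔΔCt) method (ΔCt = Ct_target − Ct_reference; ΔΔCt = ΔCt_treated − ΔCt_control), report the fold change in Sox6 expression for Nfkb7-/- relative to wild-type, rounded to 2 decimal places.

ΔCt(wild-type) = 28.990 − 15.750 = 13.240
ΔCt(Nfkb7-/-) = 33.050 − 15.230 = 17.820
ΔΔCt = 17.820 − 13.240 = 4.580
Fold change = 2^(−4.580) = 0.042

0.04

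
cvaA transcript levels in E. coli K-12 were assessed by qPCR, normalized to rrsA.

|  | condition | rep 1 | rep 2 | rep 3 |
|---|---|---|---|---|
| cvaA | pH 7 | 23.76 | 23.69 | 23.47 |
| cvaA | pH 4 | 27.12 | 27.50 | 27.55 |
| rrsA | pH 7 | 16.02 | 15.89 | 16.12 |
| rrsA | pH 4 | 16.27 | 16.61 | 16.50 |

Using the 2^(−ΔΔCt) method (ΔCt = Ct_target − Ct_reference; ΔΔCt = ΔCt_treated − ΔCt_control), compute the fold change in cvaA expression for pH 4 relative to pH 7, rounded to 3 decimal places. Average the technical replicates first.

Mean Ct: cvaA pH 7 23.640; cvaA pH 4 27.390; rrsA pH 7 16.010; rrsA pH 4 16.460
ΔCt(pH 7) = 23.640 − 16.010 = 7.630
ΔCt(pH 4) = 27.390 − 16.460 = 10.930
ΔΔCt = 10.930 − 7.630 = 3.300
Fold change = 2^(−3.300) = 0.1015

0.102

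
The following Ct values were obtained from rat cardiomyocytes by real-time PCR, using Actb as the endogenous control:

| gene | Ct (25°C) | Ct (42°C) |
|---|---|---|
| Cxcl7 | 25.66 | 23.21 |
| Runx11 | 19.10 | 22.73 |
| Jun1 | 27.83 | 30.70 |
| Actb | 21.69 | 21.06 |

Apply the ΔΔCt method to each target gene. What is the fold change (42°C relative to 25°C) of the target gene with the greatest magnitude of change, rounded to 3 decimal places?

Cxcl7: ΔΔCt = (23.21−21.06) − (25.66−21.69) = 2.15 − 3.97 = -1.82; fold change = 2^1.82 = 3.531
Runx11: ΔΔCt = (22.73−21.06) − (19.10−21.69) = 1.67 − (-2.59) = 4.26; fold change = 2^-4.26 = 0.052
Jun1: ΔΔCt = (30.70−21.06) − (27.83−21.69) = 9.64 − 6.14 = 3.50; fold change = 2^-3.50 = 0.088
Runx11 has the largest |ΔΔCt| = 4.26.

0.052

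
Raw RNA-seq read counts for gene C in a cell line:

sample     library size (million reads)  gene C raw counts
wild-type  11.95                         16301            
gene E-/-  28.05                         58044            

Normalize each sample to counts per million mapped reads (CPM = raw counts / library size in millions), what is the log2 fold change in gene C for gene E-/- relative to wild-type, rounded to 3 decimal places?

CPM(wild-type) = 16301 / 11.95 = 1364.1004
CPM(gene E-/-) = 58044 / 28.05 = 2069.3048
Fold change = 2069.3048 / 1364.1004 = 1.51697
log2(1.51697) = 0.6012

0.601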